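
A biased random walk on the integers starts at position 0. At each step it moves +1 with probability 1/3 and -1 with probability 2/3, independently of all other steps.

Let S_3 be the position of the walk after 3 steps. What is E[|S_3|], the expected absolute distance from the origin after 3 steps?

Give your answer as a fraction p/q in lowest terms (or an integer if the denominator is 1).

Answer: 5/3

Derivation:
S_3 takes values m ≡ 1 (mod 2) with |m| ≤ 3; P(S_3=m) = C(3,(3+m)/2) · (1/3)^((3+m)/2) · (2/3)^((3-m)/2).
Distribution: P(S=-3)=8/27, P(S=-1)=4/9, P(S=1)=2/9, P(S=3)=1/27
E[|S_3|] = Σ_m |m|·P(S_3=m) = 5/3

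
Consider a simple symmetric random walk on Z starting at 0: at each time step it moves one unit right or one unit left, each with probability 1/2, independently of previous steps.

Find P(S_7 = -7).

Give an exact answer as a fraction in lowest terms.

Answer: 1/128

Derivation:
To reach position -7 after 7 steps: need 0 steps of +1 and 7 of -1.
Favorable paths: C(7,0) = 1
Total paths: 2^7 = 128
P = 1/128 = 1/128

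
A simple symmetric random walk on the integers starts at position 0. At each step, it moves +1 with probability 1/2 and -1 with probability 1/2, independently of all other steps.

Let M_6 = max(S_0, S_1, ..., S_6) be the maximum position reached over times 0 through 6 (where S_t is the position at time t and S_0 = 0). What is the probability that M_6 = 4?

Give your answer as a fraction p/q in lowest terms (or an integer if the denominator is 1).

Answer: 3/32

Derivation:
Let M_6 = max(S_0,...,S_6). Use the reflection principle: for j ≥ 1, #{paths with M_6 ≥ j} = #{S_6 ≥ j} + #{S_6 ≥ j+1}.
By reflection, #{M_6 ≥ 4} = #{S_6 ≥ 4} + #{S_6 ≥ 5} = 7 + 1 = 8.
#{M_6 ≥ 5} = #{S_6 ≥ 5} + #{S_6 ≥ 6} = 1 + 1 = 2.
#{M_6 = 4} = 8 - 2 = 6.
P(M_6 = 4) = 6/64 = 3/32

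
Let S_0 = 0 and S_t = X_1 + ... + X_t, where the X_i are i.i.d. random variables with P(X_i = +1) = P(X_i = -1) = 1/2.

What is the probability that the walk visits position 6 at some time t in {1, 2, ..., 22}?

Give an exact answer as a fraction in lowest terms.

Count via complement. Let g(t,s) = #length-t paths at position s with S_1..S_t all ≠ 6.
g(t,s) = g(t-1,s-1) + g(t-1,s+1) for s ≠ 6; g(t,6) = 0.
t=0: g(0,0)=1
t=1: g(1,-1)=1 g(1,1)=1
t=2: g(2,-2)=1 g(2,0)=2 g(2,2)=1
t=3: g(3,-3)=1 g(3,-1)=3 g(3,1)=3 g(3,3)=1
t=4: g(4,-4)=1 g(4,-2)=4 g(4,0)=6 g(4,2)=4 g(4,4)=1
t=5: g(5,-5)=1 g(5,-3)=5 g(5,-1)=10 g(5,1)=10 g(5,3)=5 g(5,5)=1
t=6: g(6,-6)=1 g(6,-4)=6 g(6,-2)=15 g(6,0)=20 g(6,2)=15 g(6,4)=6
t=7: g(7,-7)=1 g(7,-5)=7 g(7,-3)=21 g(7,-1)=35 g(7,1)=35 g(7,3)=21 g(7,5)=6
t=8: g(8,-8)=1 g(8,-6)=8 g(8,-4)=28 g(8,-2)=56 g(8,0)=70 g(8,2)=56 g(8,4)=27
t=9: g(9,-9)=1 g(9,-7)=9 g(9,-5)=36 g(9,-3)=84 g(9,-1)=126 g(9,1)=126 g(9,3)=83 g(9,5)=27
t=10: g(10,-10)=1 g(10,-8)=10 g(10,-6)=45 g(10,-4)=120 g(10,-2)=210 g(10,0)=252 g(10,2)=209 g(10,4)=110
t=11: g(11,-11)=1 g(11,-9)=11 g(11,-7)=55 g(11,-5)=165 g(11,-3)=330 g(11,-1)=462 g(11,1)=461 g(11,3)=319 g(11,5)=110
t=12: g(12,-12)=1 g(12,-10)=12 g(12,-8)=66 g(12,-6)=220 g(12,-4)=495 g(12,-2)=792 g(12,0)=923 g(12,2)=780 g(12,4)=429
t=13: g(13,-13)=1 g(13,-11)=13 g(13,-9)=78 g(13,-7)=286 g(13,-5)=715 g(13,-3)=1287 g(13,-1)=1715 g(13,1)=1703 g(13,3)=1209 g(13,5)=429
t=14: g(14,-14)=1 g(14,-12)=14 g(14,-10)=91 g(14,-8)=364 g(14,-6)=1001 g(14,-4)=2002 g(14,-2)=3002 g(14,0)=3418 g(14,2)=2912 g(14,4)=1638
t=15: g(15,-15)=1 g(15,-13)=15 g(15,-11)=105 g(15,-9)=455 g(15,-7)=1365 g(15,-5)=3003 g(15,-3)=5004 g(15,-1)=6420 g(15,1)=6330 g(15,3)=4550 g(15,5)=1638
t=16: g(16,-16)=1 g(16,-14)=16 g(16,-12)=120 g(16,-10)=560 g(16,-8)=1820 g(16,-6)=4368 g(16,-4)=8007 g(16,-2)=11424 g(16,0)=12750 g(16,2)=10880 g(16,4)=6188
t=17: g(17,-17)=1 g(17,-15)=17 g(17,-13)=136 g(17,-11)=680 g(17,-9)=2380 g(17,-7)=6188 g(17,-5)=12375 g(17,-3)=19431 g(17,-1)=24174 g(17,1)=23630 g(17,3)=17068 g(17,5)=6188
t=18: g(18,-18)=1 g(18,-16)=18 g(18,-14)=153 g(18,-12)=816 g(18,-10)=3060 g(18,-8)=8568 g(18,-6)=18563 g(18,-4)=31806 g(18,-2)=43605 g(18,0)=47804 g(18,2)=40698 g(18,4)=23256
t=19: g(19,-19)=1 g(19,-17)=19 g(19,-15)=171 g(19,-13)=969 g(19,-11)=3876 g(19,-9)=11628 g(19,-7)=27131 g(19,-5)=50369 g(19,-3)=75411 g(19,-1)=91409 g(19,1)=88502 g(19,3)=63954 g(19,5)=23256
t=20: g(20,-20)=1 g(20,-18)=20 g(20,-16)=190 g(20,-14)=1140 g(20,-12)=4845 g(20,-10)=15504 g(20,-8)=38759 g(20,-6)=77500 g(20,-4)=125780 g(20,-2)=166820 g(20,0)=179911 g(20,2)=152456 g(20,4)=87210
t=21: g(21,-21)=1 g(21,-19)=21 g(21,-17)=210 g(21,-15)=1330 g(21,-13)=5985 g(21,-11)=20349 g(21,-9)=54263 g(21,-7)=116259 g(21,-5)=203280 g(21,-3)=292600 g(21,-1)=346731 g(21,1)=332367 g(21,3)=239666 g(21,5)=87210
t=22: g(22,-22)=1 g(22,-20)=22 g(22,-18)=231 g(22,-16)=1540 g(22,-14)=7315 g(22,-12)=26334 g(22,-10)=74612 g(22,-8)=170522 g(22,-6)=319539 g(22,-4)=495880 g(22,-2)=639331 g(22,0)=679098 g(22,2)=572033 g(22,4)=326876
Paths never hitting 6: Σ_s g(22,s) = 3313334
Paths hitting 6: 2^22 - 3313334 = 880970
P = 880970/4194304 = 440485/2097152

Answer: 440485/2097152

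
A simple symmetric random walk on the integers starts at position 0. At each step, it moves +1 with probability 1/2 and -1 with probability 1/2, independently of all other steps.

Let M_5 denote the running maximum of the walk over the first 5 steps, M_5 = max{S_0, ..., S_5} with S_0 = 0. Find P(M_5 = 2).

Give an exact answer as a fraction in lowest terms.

Let M_5 = max(S_0,...,S_5). Use the reflection principle: for j ≥ 1, #{paths with M_5 ≥ j} = #{S_5 ≥ j} + #{S_5 ≥ j+1}.
By reflection, #{M_5 ≥ 2} = #{S_5 ≥ 2} + #{S_5 ≥ 3} = 6 + 6 = 12.
#{M_5 ≥ 3} = #{S_5 ≥ 3} + #{S_5 ≥ 4} = 6 + 1 = 7.
#{M_5 = 2} = 12 - 7 = 5.
P(M_5 = 2) = 5/32 = 5/32

Answer: 5/32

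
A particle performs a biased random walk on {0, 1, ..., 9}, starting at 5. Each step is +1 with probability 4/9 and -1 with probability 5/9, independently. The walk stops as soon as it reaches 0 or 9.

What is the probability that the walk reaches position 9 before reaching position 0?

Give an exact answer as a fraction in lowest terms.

Answer: 537856/1690981

Derivation:
Biased walk: p = 4/9, q = 5/9, r = q/p = 5/4
Gambler's ruin: P(hit 9 before 0 | start at 5) = (1 - r^a)/(1 - r^N)
r^5 = 3125/1024; r^9 = 1953125/262144
P = (1 - 3125/1024) / (1 - 1953125/262144) = -2101/1024 / -1690981/262144 = 537856/1690981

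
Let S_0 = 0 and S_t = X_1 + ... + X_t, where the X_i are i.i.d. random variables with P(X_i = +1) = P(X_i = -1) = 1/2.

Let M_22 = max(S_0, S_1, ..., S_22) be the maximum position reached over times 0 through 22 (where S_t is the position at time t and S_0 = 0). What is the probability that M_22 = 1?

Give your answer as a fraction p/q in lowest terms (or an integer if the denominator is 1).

Answer: 323323/2097152

Derivation:
Let M_22 = max(S_0,...,S_22). Use the reflection principle: for j ≥ 1, #{paths with M_22 ≥ j} = #{S_22 ≥ j} + #{S_22 ≥ j+1}.
By reflection, #{M_22 ≥ 1} = #{S_22 ≥ 1} + #{S_22 ≥ 2} = 1744436 + 1744436 = 3488872.
#{M_22 ≥ 2} = #{S_22 ≥ 2} + #{S_22 ≥ 3} = 1744436 + 1097790 = 2842226.
#{M_22 = 1} = 3488872 - 2842226 = 646646.
P(M_22 = 1) = 646646/4194304 = 323323/2097152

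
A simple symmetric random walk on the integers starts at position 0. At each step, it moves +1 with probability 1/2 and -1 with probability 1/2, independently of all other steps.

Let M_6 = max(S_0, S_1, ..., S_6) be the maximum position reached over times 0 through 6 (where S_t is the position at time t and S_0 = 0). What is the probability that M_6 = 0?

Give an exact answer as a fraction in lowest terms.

Let M_6 = max(S_0,...,S_6). Use the reflection principle: for j ≥ 1, #{paths with M_6 ≥ j} = #{S_6 ≥ j} + #{S_6 ≥ j+1}.
P(M_6 ≥ 0) = 1 since S_0 = 0, so #{M_6 ≥ 0} = 64.
#{M_6 ≥ 1} = #{S_6 ≥ 1} + #{S_6 ≥ 2} = 22 + 22 = 44.
#{M_6 = 0} = 64 - 44 = 20.
P(M_6 = 0) = 20/64 = 5/16

Answer: 5/16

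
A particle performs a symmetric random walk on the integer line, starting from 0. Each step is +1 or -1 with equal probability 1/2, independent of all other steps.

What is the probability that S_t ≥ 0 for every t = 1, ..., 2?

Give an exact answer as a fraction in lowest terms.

Answer: 1/2

Derivation:
Let f(t,s) = #length-t paths at position s with S_1..S_t all ≥ 0.
f(t,s) = f(t-1,s-1) + f(t-1,s+1) for s ≥ 0; f(t,s) = 0 for s < 0.
t=0: f(0,0)=1
t=1: f(1,1)=1
t=2: f(2,0)=1 f(2,2)=1
Σ_s f(2,s) = 2
P = 2/4 = 1/2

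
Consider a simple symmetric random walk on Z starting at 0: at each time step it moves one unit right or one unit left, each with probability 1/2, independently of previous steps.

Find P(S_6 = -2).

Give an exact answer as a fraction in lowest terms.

To reach position -2 after 6 steps: need 2 steps of +1 and 4 of -1.
Favorable paths: C(6,2) = 15
Total paths: 2^6 = 64
P = 15/64 = 15/64

Answer: 15/64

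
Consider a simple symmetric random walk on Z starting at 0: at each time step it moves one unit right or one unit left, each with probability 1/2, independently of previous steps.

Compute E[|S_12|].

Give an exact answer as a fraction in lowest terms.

S_12 takes values m ≡ 0 (mod 2) with |m| ≤ 12; P(S_12=m) = C(12,(12+m)/2)/2^12.
Total paths: 2^12 = 4096
Distribution: P(S=-12)=1/4096, P(S=-10)=12/4096, P(S=-8)=66/4096, P(S=-6)=220/4096, P(S=-4)=495/4096, P(S=-2)=792/4096, P(S=0)=924/4096, P(S=2)=792/4096, P(S=4)=495/4096, P(S=6)=220/4096, P(S=8)=66/4096, P(S=10)=12/4096, P(S=12)=1/4096
E[|S_12|] = Σ_m |m|·P(S_12=m) = 11088/4096 = 693/256

Answer: 693/256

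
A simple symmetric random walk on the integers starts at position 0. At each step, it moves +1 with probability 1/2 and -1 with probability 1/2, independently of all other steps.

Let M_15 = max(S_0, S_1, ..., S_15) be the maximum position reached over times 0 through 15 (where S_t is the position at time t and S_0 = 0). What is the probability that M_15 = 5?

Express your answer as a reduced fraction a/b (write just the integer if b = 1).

Let M_15 = max(S_0,...,S_15). Use the reflection principle: for j ≥ 1, #{paths with M_15 ≥ j} = #{S_15 ≥ j} + #{S_15 ≥ j+1}.
By reflection, #{M_15 ≥ 5} = #{S_15 ≥ 5} + #{S_15 ≥ 6} = 4944 + 1941 = 6885.
#{M_15 ≥ 6} = #{S_15 ≥ 6} + #{S_15 ≥ 7} = 1941 + 1941 = 3882.
#{M_15 = 5} = 6885 - 3882 = 3003.
P(M_15 = 5) = 3003/32768 = 3003/32768

Answer: 3003/32768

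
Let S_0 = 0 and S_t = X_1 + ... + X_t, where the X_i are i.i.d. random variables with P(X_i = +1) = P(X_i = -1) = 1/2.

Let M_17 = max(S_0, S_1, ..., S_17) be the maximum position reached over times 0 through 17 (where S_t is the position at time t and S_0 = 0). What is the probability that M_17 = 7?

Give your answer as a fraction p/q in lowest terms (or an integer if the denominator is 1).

Let M_17 = max(S_0,...,S_17). Use the reflection principle: for j ≥ 1, #{paths with M_17 ≥ j} = #{S_17 ≥ j} + #{S_17 ≥ j+1}.
By reflection, #{M_17 ≥ 7} = #{S_17 ≥ 7} + #{S_17 ≥ 8} = 9402 + 3214 = 12616.
#{M_17 ≥ 8} = #{S_17 ≥ 8} + #{S_17 ≥ 9} = 3214 + 3214 = 6428.
#{M_17 = 7} = 12616 - 6428 = 6188.
P(M_17 = 7) = 6188/131072 = 1547/32768

Answer: 1547/32768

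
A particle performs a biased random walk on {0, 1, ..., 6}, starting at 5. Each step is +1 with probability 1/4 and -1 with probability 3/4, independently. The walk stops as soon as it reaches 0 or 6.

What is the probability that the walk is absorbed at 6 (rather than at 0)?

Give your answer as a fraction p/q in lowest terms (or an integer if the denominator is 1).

Biased walk: p = 1/4, q = 3/4, r = q/p = 3
Gambler's ruin: P(hit 6 before 0 | start at 5) = (1 - r^a)/(1 - r^N)
r^5 = 243; r^6 = 729
P = (1 - 243) / (1 - 729) = -242 / -728 = 121/364

Answer: 121/364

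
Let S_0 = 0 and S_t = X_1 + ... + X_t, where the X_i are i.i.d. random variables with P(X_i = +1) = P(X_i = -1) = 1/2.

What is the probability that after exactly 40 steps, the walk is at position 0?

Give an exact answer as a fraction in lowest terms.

To return to 0 after 40 steps: need exactly 20 steps of +1 and 20 of -1.
Favorable paths: C(40,20) = 137846528820
Total paths: 2^40 = 1099511627776
P = 137846528820/1099511627776 = 34461632205/274877906944

Answer: 34461632205/274877906944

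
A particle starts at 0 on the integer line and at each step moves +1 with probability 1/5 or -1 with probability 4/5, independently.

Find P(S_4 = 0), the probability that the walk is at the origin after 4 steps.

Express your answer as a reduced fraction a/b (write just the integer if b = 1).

Answer: 96/625

Derivation:
To be at 0 after 4 steps: need exactly 2 steps of +1 and 2 of -1.
Number of such sequences: C(4,2) = 6
Each has probability (1/5)^2 · (4/5)^2 = 16/625
P = 6 · 16/625 = 96/625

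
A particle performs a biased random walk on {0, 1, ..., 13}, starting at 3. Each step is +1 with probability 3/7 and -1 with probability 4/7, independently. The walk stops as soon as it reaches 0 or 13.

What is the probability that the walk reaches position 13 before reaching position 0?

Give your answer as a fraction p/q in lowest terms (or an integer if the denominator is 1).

Answer: 2184813/65514541

Derivation:
Biased walk: p = 3/7, q = 4/7, r = q/p = 4/3
Gambler's ruin: P(hit 13 before 0 | start at 3) = (1 - r^a)/(1 - r^N)
r^3 = 64/27; r^13 = 67108864/1594323
P = (1 - 64/27) / (1 - 67108864/1594323) = -37/27 / -65514541/1594323 = 2184813/65514541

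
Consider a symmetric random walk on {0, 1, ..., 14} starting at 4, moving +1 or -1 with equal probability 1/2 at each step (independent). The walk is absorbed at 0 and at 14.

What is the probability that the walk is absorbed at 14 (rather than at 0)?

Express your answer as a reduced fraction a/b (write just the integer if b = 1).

Answer: 2/7

Derivation:
Symmetric walk (p = 1/2): the harmonic-function argument gives P(hit 14 before 0 | start at 4) = a/N.
P = 4/14 = 2/7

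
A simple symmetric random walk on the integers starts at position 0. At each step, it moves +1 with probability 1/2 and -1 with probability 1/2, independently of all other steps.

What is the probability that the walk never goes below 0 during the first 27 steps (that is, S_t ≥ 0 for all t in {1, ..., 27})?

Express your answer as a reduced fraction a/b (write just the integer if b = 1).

Answer: 5014575/33554432

Derivation:
Let f(t,s) = #length-t paths at position s with S_1..S_t all ≥ 0.
f(t,s) = f(t-1,s-1) + f(t-1,s+1) for s ≥ 0; f(t,s) = 0 for s < 0.
t=0: f(0,0)=1
t=1: f(1,1)=1
t=2: f(2,0)=1 f(2,2)=1
t=3: f(3,1)=2 f(3,3)=1
t=4: f(4,0)=2 f(4,2)=3 f(4,4)=1
t=5: f(5,1)=5 f(5,3)=4 f(5,5)=1
t=6: f(6,0)=5 f(6,2)=9 f(6,4)=5 f(6,6)=1
t=7: f(7,1)=14 f(7,3)=14 f(7,5)=6 f(7,7)=1
t=8: f(8,0)=14 f(8,2)=28 f(8,4)=20 f(8,6)=7 f(8,8)=1
t=9: f(9,1)=42 f(9,3)=48 f(9,5)=27 f(9,7)=8 f(9,9)=1
t=10: f(10,0)=42 f(10,2)=90 f(10,4)=75 f(10,6)=35 f(10,8)=9 f(10,10)=1
t=11: f(11,1)=132 f(11,3)=165 f(11,5)=110 f(11,7)=44 f(11,9)=10 f(11,11)=1
t=12: f(12,0)=132 f(12,2)=297 f(12,4)=275 f(12,6)=154 f(12,8)=54 f(12,10)=11 f(12,12)=1
t=13: f(13,1)=429 f(13,3)=572 f(13,5)=429 f(13,7)=208 f(13,9)=65 f(13,11)=12 f(13,13)=1
t=14: f(14,0)=429 f(14,2)=1001 f(14,4)=1001 f(14,6)=637 f(14,8)=273 f(14,10)=77 f(14,12)=13 f(14,14)=1
t=15: f(15,1)=1430 f(15,3)=2002 f(15,5)=1638 f(15,7)=910 f(15,9)=350 f(15,11)=90 f(15,13)=14 f(15,15)=1
t=16: f(16,0)=1430 f(16,2)=3432 f(16,4)=3640 f(16,6)=2548 f(16,8)=1260 f(16,10)=440 f(16,12)=104 f(16,14)=15 f(16,16)=1
t=17: f(17,1)=4862 f(17,3)=7072 f(17,5)=6188 f(17,7)=3808 f(17,9)=1700 f(17,11)=544 f(17,13)=119 f(17,15)=16 f(17,17)=1
t=18: f(18,0)=4862 f(18,2)=11934 f(18,4)=13260 f(18,6)=9996 f(18,8)=5508 f(18,10)=2244 f(18,12)=663 f(18,14)=135 f(18,16)=17 f(18,18)=1
t=19: f(19,1)=16796 f(19,3)=25194 f(19,5)=23256 f(19,7)=15504 f(19,9)=7752 f(19,11)=2907 f(19,13)=798 f(19,15)=152 f(19,17)=18 f(19,19)=1
t=20: f(20,0)=16796 f(20,2)=41990 f(20,4)=48450 f(20,6)=38760 f(20,8)=23256 f(20,10)=10659 f(20,12)=3705 f(20,14)=950 f(20,16)=170 f(20,18)=19 f(20,20)=1
t=21: f(21,1)=58786 f(21,3)=90440 f(21,5)=87210 f(21,7)=62016 f(21,9)=33915 f(21,11)=14364 f(21,13)=4655 f(21,15)=1120 f(21,17)=189 f(21,19)=20 f(21,21)=1
t=22: f(22,0)=58786 f(22,2)=149226 f(22,4)=177650 f(22,6)=149226 f(22,8)=95931 f(22,10)=48279 f(22,12)=19019 f(22,14)=5775 f(22,16)=1309 f(22,18)=209 f(22,20)=21 f(22,22)=1
t=23: f(23,1)=208012 f(23,3)=326876 f(23,5)=326876 f(23,7)=245157 f(23,9)=144210 f(23,11)=67298 f(23,13)=24794 f(23,15)=7084 f(23,17)=1518 f(23,19)=230 f(23,21)=22 f(23,23)=1
t=24: f(24,0)=208012 f(24,2)=534888 f(24,4)=653752 f(24,6)=572033 f(24,8)=389367 f(24,10)=211508 f(24,12)=92092 f(24,14)=31878 f(24,16)=8602 f(24,18)=1748 f(24,20)=252 f(24,22)=23 f(24,24)=1
t=25: f(25,1)=742900 f(25,3)=1188640 f(25,5)=1225785 f(25,7)=961400 f(25,9)=600875 f(25,11)=303600 f(25,13)=123970 f(25,15)=40480 f(25,17)=10350 f(25,19)=2000 f(25,21)=275 f(25,23)=24 f(25,25)=1
t=26: f(26,0)=742900 f(26,2)=1931540 f(26,4)=2414425 f(26,6)=2187185 f(26,8)=1562275 f(26,10)=904475 f(26,12)=427570 f(26,14)=164450 f(26,16)=50830 f(26,18)=12350 f(26,20)=2275 f(26,22)=299 f(26,24)=25 f(26,26)=1
t=27: f(27,1)=2674440 f(27,3)=4345965 f(27,5)=4601610 f(27,7)=3749460 f(27,9)=2466750 f(27,11)=1332045 f(27,13)=592020 f(27,15)=215280 f(27,17)=63180 f(27,19)=14625 f(27,21)=2574 f(27,23)=324 f(27,25)=26 f(27,27)=1
Σ_s f(27,s) = 20058300
P = 20058300/134217728 = 5014575/33554432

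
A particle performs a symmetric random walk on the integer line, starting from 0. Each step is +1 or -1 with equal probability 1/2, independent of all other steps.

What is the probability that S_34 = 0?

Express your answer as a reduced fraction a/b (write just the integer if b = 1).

Answer: 583401555/4294967296

Derivation:
To return to 0 after 34 steps: need exactly 17 steps of +1 and 17 of -1.
Favorable paths: C(34,17) = 2333606220
Total paths: 2^34 = 17179869184
P = 2333606220/17179869184 = 583401555/4294967296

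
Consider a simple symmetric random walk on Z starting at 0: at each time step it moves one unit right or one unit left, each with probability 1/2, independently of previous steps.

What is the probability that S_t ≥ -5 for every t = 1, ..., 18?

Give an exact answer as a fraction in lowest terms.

Answer: 54587/65536

Derivation:
Let f(t,s) = #length-t paths at position s with S_1..S_t all ≥ -5.
f(t,s) = f(t-1,s-1) + f(t-1,s+1) for s ≥ -5; f(t,s) = 0 for s < -5.
t=0: f(0,0)=1
t=1: f(1,-1)=1 f(1,1)=1
t=2: f(2,-2)=1 f(2,0)=2 f(2,2)=1
t=3: f(3,-3)=1 f(3,-1)=3 f(3,1)=3 f(3,3)=1
t=4: f(4,-4)=1 f(4,-2)=4 f(4,0)=6 f(4,2)=4 f(4,4)=1
t=5: f(5,-5)=1 f(5,-3)=5 f(5,-1)=10 f(5,1)=10 f(5,3)=5 f(5,5)=1
t=6: f(6,-4)=6 f(6,-2)=15 f(6,0)=20 f(6,2)=15 f(6,4)=6 f(6,6)=1
t=7: f(7,-5)=6 f(7,-3)=21 f(7,-1)=35 f(7,1)=35 f(7,3)=21 f(7,5)=7 f(7,7)=1
t=8: f(8,-4)=27 f(8,-2)=56 f(8,0)=70 f(8,2)=56 f(8,4)=28 f(8,6)=8 f(8,8)=1
t=9: f(9,-5)=27 f(9,-3)=83 f(9,-1)=126 f(9,1)=126 f(9,3)=84 f(9,5)=36 f(9,7)=9 f(9,9)=1
t=10: f(10,-4)=110 f(10,-2)=209 f(10,0)=252 f(10,2)=210 f(10,4)=120 f(10,6)=45 f(10,8)=10 f(10,10)=1
t=11: f(11,-5)=110 f(11,-3)=319 f(11,-1)=461 f(11,1)=462 f(11,3)=330 f(11,5)=165 f(11,7)=55 f(11,9)=11 f(11,11)=1
t=12: f(12,-4)=429 f(12,-2)=780 f(12,0)=923 f(12,2)=792 f(12,4)=495 f(12,6)=220 f(12,8)=66 f(12,10)=12 f(12,12)=1
t=13: f(13,-5)=429 f(13,-3)=1209 f(13,-1)=1703 f(13,1)=1715 f(13,3)=1287 f(13,5)=715 f(13,7)=286 f(13,9)=78 f(13,11)=13 f(13,13)=1
t=14: f(14,-4)=1638 f(14,-2)=2912 f(14,0)=3418 f(14,2)=3002 f(14,4)=2002 f(14,6)=1001 f(14,8)=364 f(14,10)=91 f(14,12)=14 f(14,14)=1
t=15: f(15,-5)=1638 f(15,-3)=4550 f(15,-1)=6330 f(15,1)=6420 f(15,3)=5004 f(15,5)=3003 f(15,7)=1365 f(15,9)=455 f(15,11)=105 f(15,13)=15 f(15,15)=1
t=16: f(16,-4)=6188 f(16,-2)=10880 f(16,0)=12750 f(16,2)=11424 f(16,4)=8007 f(16,6)=4368 f(16,8)=1820 f(16,10)=560 f(16,12)=120 f(16,14)=16 f(16,16)=1
t=17: f(17,-5)=6188 f(17,-3)=17068 f(17,-1)=23630 f(17,1)=24174 f(17,3)=19431 f(17,5)=12375 f(17,7)=6188 f(17,9)=2380 f(17,11)=680 f(17,13)=136 f(17,15)=17 f(17,17)=1
t=18: f(18,-4)=23256 f(18,-2)=40698 f(18,0)=47804 f(18,2)=43605 f(18,4)=31806 f(18,6)=18563 f(18,8)=8568 f(18,10)=3060 f(18,12)=816 f(18,14)=153 f(18,16)=18 f(18,18)=1
Σ_s f(18,s) = 218348
P = 218348/262144 = 54587/65536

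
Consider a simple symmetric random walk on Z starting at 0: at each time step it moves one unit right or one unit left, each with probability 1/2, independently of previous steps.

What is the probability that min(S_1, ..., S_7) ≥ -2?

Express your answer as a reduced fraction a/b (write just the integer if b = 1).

Let f(t,s) = #length-t paths at position s with S_1..S_t all ≥ -2.
f(t,s) = f(t-1,s-1) + f(t-1,s+1) for s ≥ -2; f(t,s) = 0 for s < -2.
t=0: f(0,0)=1
t=1: f(1,-1)=1 f(1,1)=1
t=2: f(2,-2)=1 f(2,0)=2 f(2,2)=1
t=3: f(3,-1)=3 f(3,1)=3 f(3,3)=1
t=4: f(4,-2)=3 f(4,0)=6 f(4,2)=4 f(4,4)=1
t=5: f(5,-1)=9 f(5,1)=10 f(5,3)=5 f(5,5)=1
t=6: f(6,-2)=9 f(6,0)=19 f(6,2)=15 f(6,4)=6 f(6,6)=1
t=7: f(7,-1)=28 f(7,1)=34 f(7,3)=21 f(7,5)=7 f(7,7)=1
Σ_s f(7,s) = 91
P = 91/128 = 91/128

Answer: 91/128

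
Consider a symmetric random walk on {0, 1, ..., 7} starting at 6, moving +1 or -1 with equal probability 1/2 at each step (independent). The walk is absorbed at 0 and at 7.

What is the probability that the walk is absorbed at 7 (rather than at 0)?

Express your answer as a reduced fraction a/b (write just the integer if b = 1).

Symmetric walk (p = 1/2): the harmonic-function argument gives P(hit 7 before 0 | start at 6) = a/N.
P = 6/7 = 6/7

Answer: 6/7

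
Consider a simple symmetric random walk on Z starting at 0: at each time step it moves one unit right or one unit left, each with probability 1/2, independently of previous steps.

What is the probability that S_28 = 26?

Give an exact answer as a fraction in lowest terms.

Answer: 7/67108864

Derivation:
To reach position 26 after 28 steps: need 27 steps of +1 and 1 of -1.
Favorable paths: C(28,27) = 28
Total paths: 2^28 = 268435456
P = 28/268435456 = 7/67108864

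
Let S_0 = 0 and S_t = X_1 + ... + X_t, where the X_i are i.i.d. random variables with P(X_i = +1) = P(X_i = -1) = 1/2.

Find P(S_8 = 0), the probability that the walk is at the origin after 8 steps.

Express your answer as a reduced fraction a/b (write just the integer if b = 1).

Answer: 35/128

Derivation:
To return to 0 after 8 steps: need exactly 4 steps of +1 and 4 of -1.
Favorable paths: C(8,4) = 70
Total paths: 2^8 = 256
P = 70/256 = 35/128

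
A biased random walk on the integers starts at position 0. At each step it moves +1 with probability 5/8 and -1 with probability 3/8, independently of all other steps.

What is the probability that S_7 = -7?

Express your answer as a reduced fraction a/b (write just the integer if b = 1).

To reach position -7 after 7 steps: need 0 steps of +1 and 7 steps of -1.
Number of such sequences: C(7,0) = 1
Each has probability (5/8)^0 · (3/8)^7 = 2187/2097152
P = 1 · 2187/2097152 = 2187/2097152

Answer: 2187/2097152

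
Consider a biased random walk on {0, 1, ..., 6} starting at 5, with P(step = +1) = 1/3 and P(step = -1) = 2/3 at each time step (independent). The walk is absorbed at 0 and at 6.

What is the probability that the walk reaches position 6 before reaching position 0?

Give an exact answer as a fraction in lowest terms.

Biased walk: p = 1/3, q = 2/3, r = q/p = 2
Gambler's ruin: P(hit 6 before 0 | start at 5) = (1 - r^a)/(1 - r^N)
r^5 = 32; r^6 = 64
P = (1 - 32) / (1 - 64) = -31 / -63 = 31/63

Answer: 31/63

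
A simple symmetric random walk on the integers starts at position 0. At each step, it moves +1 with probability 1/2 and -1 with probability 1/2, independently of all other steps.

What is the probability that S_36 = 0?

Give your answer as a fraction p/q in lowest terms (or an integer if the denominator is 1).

Answer: 2268783825/17179869184

Derivation:
To return to 0 after 36 steps: need exactly 18 steps of +1 and 18 of -1.
Favorable paths: C(36,18) = 9075135300
Total paths: 2^36 = 68719476736
P = 9075135300/68719476736 = 2268783825/17179869184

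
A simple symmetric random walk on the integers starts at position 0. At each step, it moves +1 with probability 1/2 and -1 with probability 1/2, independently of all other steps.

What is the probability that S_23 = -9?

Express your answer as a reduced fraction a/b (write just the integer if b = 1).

To reach position -9 after 23 steps: need 7 steps of +1 and 16 of -1.
Favorable paths: C(23,7) = 245157
Total paths: 2^23 = 8388608
P = 245157/8388608 = 245157/8388608

Answer: 245157/8388608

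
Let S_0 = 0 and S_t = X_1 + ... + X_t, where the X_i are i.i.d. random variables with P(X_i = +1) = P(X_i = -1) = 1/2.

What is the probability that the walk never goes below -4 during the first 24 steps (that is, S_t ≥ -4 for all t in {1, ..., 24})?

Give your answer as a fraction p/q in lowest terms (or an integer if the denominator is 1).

Answer: 2904739/4194304

Derivation:
Let f(t,s) = #length-t paths at position s with S_1..S_t all ≥ -4.
f(t,s) = f(t-1,s-1) + f(t-1,s+1) for s ≥ -4; f(t,s) = 0 for s < -4.
t=0: f(0,0)=1
t=1: f(1,-1)=1 f(1,1)=1
t=2: f(2,-2)=1 f(2,0)=2 f(2,2)=1
t=3: f(3,-3)=1 f(3,-1)=3 f(3,1)=3 f(3,3)=1
t=4: f(4,-4)=1 f(4,-2)=4 f(4,0)=6 f(4,2)=4 f(4,4)=1
t=5: f(5,-3)=5 f(5,-1)=10 f(5,1)=10 f(5,3)=5 f(5,5)=1
t=6: f(6,-4)=5 f(6,-2)=15 f(6,0)=20 f(6,2)=15 f(6,4)=6 f(6,6)=1
t=7: f(7,-3)=20 f(7,-1)=35 f(7,1)=35 f(7,3)=21 f(7,5)=7 f(7,7)=1
t=8: f(8,-4)=20 f(8,-2)=55 f(8,0)=70 f(8,2)=56 f(8,4)=28 f(8,6)=8 f(8,8)=1
t=9: f(9,-3)=75 f(9,-1)=125 f(9,1)=126 f(9,3)=84 f(9,5)=36 f(9,7)=9 f(9,9)=1
t=10: f(10,-4)=75 f(10,-2)=200 f(10,0)=251 f(10,2)=210 f(10,4)=120 f(10,6)=45 f(10,8)=10 f(10,10)=1
t=11: f(11,-3)=275 f(11,-1)=451 f(11,1)=461 f(11,3)=330 f(11,5)=165 f(11,7)=55 f(11,9)=11 f(11,11)=1
t=12: f(12,-4)=275 f(12,-2)=726 f(12,0)=912 f(12,2)=791 f(12,4)=495 f(12,6)=220 f(12,8)=66 f(12,10)=12 f(12,12)=1
t=13: f(13,-3)=1001 f(13,-1)=1638 f(13,1)=1703 f(13,3)=1286 f(13,5)=715 f(13,7)=286 f(13,9)=78 f(13,11)=13 f(13,13)=1
t=14: f(14,-4)=1001 f(14,-2)=2639 f(14,0)=3341 f(14,2)=2989 f(14,4)=2001 f(14,6)=1001 f(14,8)=364 f(14,10)=91 f(14,12)=14 f(14,14)=1
t=15: f(15,-3)=3640 f(15,-1)=5980 f(15,1)=6330 f(15,3)=4990 f(15,5)=3002 f(15,7)=1365 f(15,9)=455 f(15,11)=105 f(15,13)=15 f(15,15)=1
t=16: f(16,-4)=3640 f(16,-2)=9620 f(16,0)=12310 f(16,2)=11320 f(16,4)=7992 f(16,6)=4367 f(16,8)=1820 f(16,10)=560 f(16,12)=120 f(16,14)=16 f(16,16)=1
t=17: f(17,-3)=13260 f(17,-1)=21930 f(17,1)=23630 f(17,3)=19312 f(17,5)=12359 f(17,7)=6187 f(17,9)=2380 f(17,11)=680 f(17,13)=136 f(17,15)=17 f(17,17)=1
t=18: f(18,-4)=13260 f(18,-2)=35190 f(18,0)=45560 f(18,2)=42942 f(18,4)=31671 f(18,6)=18546 f(18,8)=8567 f(18,10)=3060 f(18,12)=816 f(18,14)=153 f(18,16)=18 f(18,18)=1
t=19: f(19,-3)=48450 f(19,-1)=80750 f(19,1)=88502 f(19,3)=74613 f(19,5)=50217 f(19,7)=27113 f(19,9)=11627 f(19,11)=3876 f(19,13)=969 f(19,15)=171 f(19,17)=19 f(19,19)=1
t=20: f(20,-4)=48450 f(20,-2)=129200 f(20,0)=169252 f(20,2)=163115 f(20,4)=124830 f(20,6)=77330 f(20,8)=38740 f(20,10)=15503 f(20,12)=4845 f(20,14)=1140 f(20,16)=190 f(20,18)=20 f(20,20)=1
t=21: f(21,-3)=177650 f(21,-1)=298452 f(21,1)=332367 f(21,3)=287945 f(21,5)=202160 f(21,7)=116070 f(21,9)=54243 f(21,11)=20348 f(21,13)=5985 f(21,15)=1330 f(21,17)=210 f(21,19)=21 f(21,21)=1
t=22: f(22,-4)=177650 f(22,-2)=476102 f(22,0)=630819 f(22,2)=620312 f(22,4)=490105 f(22,6)=318230 f(22,8)=170313 f(22,10)=74591 f(22,12)=26333 f(22,14)=7315 f(22,16)=1540 f(22,18)=231 f(22,20)=22 f(22,22)=1
t=23: f(23,-3)=653752 f(23,-1)=1106921 f(23,1)=1251131 f(23,3)=1110417 f(23,5)=808335 f(23,7)=488543 f(23,9)=244904 f(23,11)=100924 f(23,13)=33648 f(23,15)=8855 f(23,17)=1771 f(23,19)=253 f(23,21)=23 f(23,23)=1
t=24: f(24,-4)=653752 f(24,-2)=1760673 f(24,0)=2358052 f(24,2)=2361548 f(24,4)=1918752 f(24,6)=1296878 f(24,8)=733447 f(24,10)=345828 f(24,12)=134572 f(24,14)=42503 f(24,16)=10626 f(24,18)=2024 f(24,20)=276 f(24,22)=24 f(24,24)=1
Σ_s f(24,s) = 11618956
P = 11618956/16777216 = 2904739/4194304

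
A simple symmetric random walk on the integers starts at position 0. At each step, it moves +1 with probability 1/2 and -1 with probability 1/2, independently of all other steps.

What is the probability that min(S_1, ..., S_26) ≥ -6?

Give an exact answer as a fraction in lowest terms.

Let f(t,s) = #length-t paths at position s with S_1..S_t all ≥ -6.
f(t,s) = f(t-1,s-1) + f(t-1,s+1) for s ≥ -6; f(t,s) = 0 for s < -6.
t=0: f(0,0)=1
t=1: f(1,-1)=1 f(1,1)=1
t=2: f(2,-2)=1 f(2,0)=2 f(2,2)=1
t=3: f(3,-3)=1 f(3,-1)=3 f(3,1)=3 f(3,3)=1
t=4: f(4,-4)=1 f(4,-2)=4 f(4,0)=6 f(4,2)=4 f(4,4)=1
t=5: f(5,-5)=1 f(5,-3)=5 f(5,-1)=10 f(5,1)=10 f(5,3)=5 f(5,5)=1
t=6: f(6,-6)=1 f(6,-4)=6 f(6,-2)=15 f(6,0)=20 f(6,2)=15 f(6,4)=6 f(6,6)=1
t=7: f(7,-5)=7 f(7,-3)=21 f(7,-1)=35 f(7,1)=35 f(7,3)=21 f(7,5)=7 f(7,7)=1
t=8: f(8,-6)=7 f(8,-4)=28 f(8,-2)=56 f(8,0)=70 f(8,2)=56 f(8,4)=28 f(8,6)=8 f(8,8)=1
t=9: f(9,-5)=35 f(9,-3)=84 f(9,-1)=126 f(9,1)=126 f(9,3)=84 f(9,5)=36 f(9,7)=9 f(9,9)=1
t=10: f(10,-6)=35 f(10,-4)=119 f(10,-2)=210 f(10,0)=252 f(10,2)=210 f(10,4)=120 f(10,6)=45 f(10,8)=10 f(10,10)=1
t=11: f(11,-5)=154 f(11,-3)=329 f(11,-1)=462 f(11,1)=462 f(11,3)=330 f(11,5)=165 f(11,7)=55 f(11,9)=11 f(11,11)=1
t=12: f(12,-6)=154 f(12,-4)=483 f(12,-2)=791 f(12,0)=924 f(12,2)=792 f(12,4)=495 f(12,6)=220 f(12,8)=66 f(12,10)=12 f(12,12)=1
t=13: f(13,-5)=637 f(13,-3)=1274 f(13,-1)=1715 f(13,1)=1716 f(13,3)=1287 f(13,5)=715 f(13,7)=286 f(13,9)=78 f(13,11)=13 f(13,13)=1
t=14: f(14,-6)=637 f(14,-4)=1911 f(14,-2)=2989 f(14,0)=3431 f(14,2)=3003 f(14,4)=2002 f(14,6)=1001 f(14,8)=364 f(14,10)=91 f(14,12)=14 f(14,14)=1
t=15: f(15,-5)=2548 f(15,-3)=4900 f(15,-1)=6420 f(15,1)=6434 f(15,3)=5005 f(15,5)=3003 f(15,7)=1365 f(15,9)=455 f(15,11)=105 f(15,13)=15 f(15,15)=1
t=16: f(16,-6)=2548 f(16,-4)=7448 f(16,-2)=11320 f(16,0)=12854 f(16,2)=11439 f(16,4)=8008 f(16,6)=4368 f(16,8)=1820 f(16,10)=560 f(16,12)=120 f(16,14)=16 f(16,16)=1
t=17: f(17,-5)=9996 f(17,-3)=18768 f(17,-1)=24174 f(17,1)=24293 f(17,3)=19447 f(17,5)=12376 f(17,7)=6188 f(17,9)=2380 f(17,11)=680 f(17,13)=136 f(17,15)=17 f(17,17)=1
t=18: f(18,-6)=9996 f(18,-4)=28764 f(18,-2)=42942 f(18,0)=48467 f(18,2)=43740 f(18,4)=31823 f(18,6)=18564 f(18,8)=8568 f(18,10)=3060 f(18,12)=816 f(18,14)=153 f(18,16)=18 f(18,18)=1
t=19: f(19,-5)=38760 f(19,-3)=71706 f(19,-1)=91409 f(19,1)=92207 f(19,3)=75563 f(19,5)=50387 f(19,7)=27132 f(19,9)=11628 f(19,11)=3876 f(19,13)=969 f(19,15)=171 f(19,17)=19 f(19,19)=1
t=20: f(20,-6)=38760 f(20,-4)=110466 f(20,-2)=163115 f(20,0)=183616 f(20,2)=167770 f(20,4)=125950 f(20,6)=77519 f(20,8)=38760 f(20,10)=15504 f(20,12)=4845 f(20,14)=1140 f(20,16)=190 f(20,18)=20 f(20,20)=1
t=21: f(21,-5)=149226 f(21,-3)=273581 f(21,-1)=346731 f(21,1)=351386 f(21,3)=293720 f(21,5)=203469 f(21,7)=116279 f(21,9)=54264 f(21,11)=20349 f(21,13)=5985 f(21,15)=1330 f(21,17)=210 f(21,19)=21 f(21,21)=1
t=22: f(22,-6)=149226 f(22,-4)=422807 f(22,-2)=620312 f(22,0)=698117 f(22,2)=645106 f(22,4)=497189 f(22,6)=319748 f(22,8)=170543 f(22,10)=74613 f(22,12)=26334 f(22,14)=7315 f(22,16)=1540 f(22,18)=231 f(22,20)=22 f(22,22)=1
t=23: f(23,-5)=572033 f(23,-3)=1043119 f(23,-1)=1318429 f(23,1)=1343223 f(23,3)=1142295 f(23,5)=816937 f(23,7)=490291 f(23,9)=245156 f(23,11)=100947 f(23,13)=33649 f(23,15)=8855 f(23,17)=1771 f(23,19)=253 f(23,21)=23 f(23,23)=1
t=24: f(24,-6)=572033 f(24,-4)=1615152 f(24,-2)=2361548 f(24,0)=2661652 f(24,2)=2485518 f(24,4)=1959232 f(24,6)=1307228 f(24,8)=735447 f(24,10)=346103 f(24,12)=134596 f(24,14)=42504 f(24,16)=10626 f(24,18)=2024 f(24,20)=276 f(24,22)=24 f(24,24)=1
t=25: f(25,-5)=2187185 f(25,-3)=3976700 f(25,-1)=5023200 f(25,1)=5147170 f(25,3)=4444750 f(25,5)=3266460 f(25,7)=2042675 f(25,9)=1081550 f(25,11)=480699 f(25,13)=177100 f(25,15)=53130 f(25,17)=12650 f(25,19)=2300 f(25,21)=300 f(25,23)=25 f(25,25)=1
t=26: f(26,-6)=2187185 f(26,-4)=6163885 f(26,-2)=8999900 f(26,0)=10170370 f(26,2)=9591920 f(26,4)=7711210 f(26,6)=5309135 f(26,8)=3124225 f(26,10)=1562249 f(26,12)=657799 f(26,14)=230230 f(26,16)=65780 f(26,18)=14950 f(26,20)=2600 f(26,22)=325 f(26,24)=26 f(26,26)=1
Σ_s f(26,s) = 55791790
P = 55791790/67108864 = 27895895/33554432

Answer: 27895895/33554432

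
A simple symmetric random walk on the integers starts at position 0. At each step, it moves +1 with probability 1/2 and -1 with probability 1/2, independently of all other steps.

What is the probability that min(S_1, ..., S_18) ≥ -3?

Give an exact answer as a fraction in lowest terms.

Let f(t,s) = #length-t paths at position s with S_1..S_t all ≥ -3.
f(t,s) = f(t-1,s-1) + f(t-1,s+1) for s ≥ -3; f(t,s) = 0 for s < -3.
t=0: f(0,0)=1
t=1: f(1,-1)=1 f(1,1)=1
t=2: f(2,-2)=1 f(2,0)=2 f(2,2)=1
t=3: f(3,-3)=1 f(3,-1)=3 f(3,1)=3 f(3,3)=1
t=4: f(4,-2)=4 f(4,0)=6 f(4,2)=4 f(4,4)=1
t=5: f(5,-3)=4 f(5,-1)=10 f(5,1)=10 f(5,3)=5 f(5,5)=1
t=6: f(6,-2)=14 f(6,0)=20 f(6,2)=15 f(6,4)=6 f(6,6)=1
t=7: f(7,-3)=14 f(7,-1)=34 f(7,1)=35 f(7,3)=21 f(7,5)=7 f(7,7)=1
t=8: f(8,-2)=48 f(8,0)=69 f(8,2)=56 f(8,4)=28 f(8,6)=8 f(8,8)=1
t=9: f(9,-3)=48 f(9,-1)=117 f(9,1)=125 f(9,3)=84 f(9,5)=36 f(9,7)=9 f(9,9)=1
t=10: f(10,-2)=165 f(10,0)=242 f(10,2)=209 f(10,4)=120 f(10,6)=45 f(10,8)=10 f(10,10)=1
t=11: f(11,-3)=165 f(11,-1)=407 f(11,1)=451 f(11,3)=329 f(11,5)=165 f(11,7)=55 f(11,9)=11 f(11,11)=1
t=12: f(12,-2)=572 f(12,0)=858 f(12,2)=780 f(12,4)=494 f(12,6)=220 f(12,8)=66 f(12,10)=12 f(12,12)=1
t=13: f(13,-3)=572 f(13,-1)=1430 f(13,1)=1638 f(13,3)=1274 f(13,5)=714 f(13,7)=286 f(13,9)=78 f(13,11)=13 f(13,13)=1
t=14: f(14,-2)=2002 f(14,0)=3068 f(14,2)=2912 f(14,4)=1988 f(14,6)=1000 f(14,8)=364 f(14,10)=91 f(14,12)=14 f(14,14)=1
t=15: f(15,-3)=2002 f(15,-1)=5070 f(15,1)=5980 f(15,3)=4900 f(15,5)=2988 f(15,7)=1364 f(15,9)=455 f(15,11)=105 f(15,13)=15 f(15,15)=1
t=16: f(16,-2)=7072 f(16,0)=11050 f(16,2)=10880 f(16,4)=7888 f(16,6)=4352 f(16,8)=1819 f(16,10)=560 f(16,12)=120 f(16,14)=16 f(16,16)=1
t=17: f(17,-3)=7072 f(17,-1)=18122 f(17,1)=21930 f(17,3)=18768 f(17,5)=12240 f(17,7)=6171 f(17,9)=2379 f(17,11)=680 f(17,13)=136 f(17,15)=17 f(17,17)=1
t=18: f(18,-2)=25194 f(18,0)=40052 f(18,2)=40698 f(18,4)=31008 f(18,6)=18411 f(18,8)=8550 f(18,10)=3059 f(18,12)=816 f(18,14)=153 f(18,16)=18 f(18,18)=1
Σ_s f(18,s) = 167960
P = 167960/262144 = 20995/32768

Answer: 20995/32768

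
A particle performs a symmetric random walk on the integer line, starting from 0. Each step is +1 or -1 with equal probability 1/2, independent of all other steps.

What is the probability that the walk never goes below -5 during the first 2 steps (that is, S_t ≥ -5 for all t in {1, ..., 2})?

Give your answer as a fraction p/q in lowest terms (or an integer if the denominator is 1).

Let f(t,s) = #length-t paths at position s with S_1..S_t all ≥ -5.
f(t,s) = f(t-1,s-1) + f(t-1,s+1) for s ≥ -5; f(t,s) = 0 for s < -5.
t=0: f(0,0)=1
t=1: f(1,-1)=1 f(1,1)=1
t=2: f(2,-2)=1 f(2,0)=2 f(2,2)=1
Σ_s f(2,s) = 4
P = 4/4 = 1

Answer: 1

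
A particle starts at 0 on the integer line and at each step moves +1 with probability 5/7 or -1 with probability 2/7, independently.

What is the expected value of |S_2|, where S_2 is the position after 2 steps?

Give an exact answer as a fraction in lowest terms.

S_2 takes values m ≡ 0 (mod 2) with |m| ≤ 2; P(S_2=m) = C(2,(2+m)/2) · (5/7)^((2+m)/2) · (2/7)^((2-m)/2).
Distribution: P(S=-2)=4/49, P(S=0)=20/49, P(S=2)=25/49
E[|S_2|] = Σ_m |m|·P(S_2=m) = 58/49

Answer: 58/49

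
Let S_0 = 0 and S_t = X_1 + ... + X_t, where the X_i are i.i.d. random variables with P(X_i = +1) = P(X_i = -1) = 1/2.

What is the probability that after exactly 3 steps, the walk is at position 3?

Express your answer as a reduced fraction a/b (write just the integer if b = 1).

Answer: 1/8

Derivation:
To reach position 3 after 3 steps: need 3 steps of +1 and 0 of -1.
Favorable paths: C(3,3) = 1
Total paths: 2^3 = 8
P = 1/8 = 1/8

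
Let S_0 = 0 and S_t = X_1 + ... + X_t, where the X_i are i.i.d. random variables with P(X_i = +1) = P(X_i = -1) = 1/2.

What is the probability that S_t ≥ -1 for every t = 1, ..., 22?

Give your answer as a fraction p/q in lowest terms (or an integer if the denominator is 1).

Let f(t,s) = #length-t paths at position s with S_1..S_t all ≥ -1.
f(t,s) = f(t-1,s-1) + f(t-1,s+1) for s ≥ -1; f(t,s) = 0 for s < -1.
t=0: f(0,0)=1
t=1: f(1,-1)=1 f(1,1)=1
t=2: f(2,0)=2 f(2,2)=1
t=3: f(3,-1)=2 f(3,1)=3 f(3,3)=1
t=4: f(4,0)=5 f(4,2)=4 f(4,4)=1
t=5: f(5,-1)=5 f(5,1)=9 f(5,3)=5 f(5,5)=1
t=6: f(6,0)=14 f(6,2)=14 f(6,4)=6 f(6,6)=1
t=7: f(7,-1)=14 f(7,1)=28 f(7,3)=20 f(7,5)=7 f(7,7)=1
t=8: f(8,0)=42 f(8,2)=48 f(8,4)=27 f(8,6)=8 f(8,8)=1
t=9: f(9,-1)=42 f(9,1)=90 f(9,3)=75 f(9,5)=35 f(9,7)=9 f(9,9)=1
t=10: f(10,0)=132 f(10,2)=165 f(10,4)=110 f(10,6)=44 f(10,8)=10 f(10,10)=1
t=11: f(11,-1)=132 f(11,1)=297 f(11,3)=275 f(11,5)=154 f(11,7)=54 f(11,9)=11 f(11,11)=1
t=12: f(12,0)=429 f(12,2)=572 f(12,4)=429 f(12,6)=208 f(12,8)=65 f(12,10)=12 f(12,12)=1
t=13: f(13,-1)=429 f(13,1)=1001 f(13,3)=1001 f(13,5)=637 f(13,7)=273 f(13,9)=77 f(13,11)=13 f(13,13)=1
t=14: f(14,0)=1430 f(14,2)=2002 f(14,4)=1638 f(14,6)=910 f(14,8)=350 f(14,10)=90 f(14,12)=14 f(14,14)=1
t=15: f(15,-1)=1430 f(15,1)=3432 f(15,3)=3640 f(15,5)=2548 f(15,7)=1260 f(15,9)=440 f(15,11)=104 f(15,13)=15 f(15,15)=1
t=16: f(16,0)=4862 f(16,2)=7072 f(16,4)=6188 f(16,6)=3808 f(16,8)=1700 f(16,10)=544 f(16,12)=119 f(16,14)=16 f(16,16)=1
t=17: f(17,-1)=4862 f(17,1)=11934 f(17,3)=13260 f(17,5)=9996 f(17,7)=5508 f(17,9)=2244 f(17,11)=663 f(17,13)=135 f(17,15)=17 f(17,17)=1
t=18: f(18,0)=16796 f(18,2)=25194 f(18,4)=23256 f(18,6)=15504 f(18,8)=7752 f(18,10)=2907 f(18,12)=798 f(18,14)=152 f(18,16)=18 f(18,18)=1
t=19: f(19,-1)=16796 f(19,1)=41990 f(19,3)=48450 f(19,5)=38760 f(19,7)=23256 f(19,9)=10659 f(19,11)=3705 f(19,13)=950 f(19,15)=170 f(19,17)=19 f(19,19)=1
t=20: f(20,0)=58786 f(20,2)=90440 f(20,4)=87210 f(20,6)=62016 f(20,8)=33915 f(20,10)=14364 f(20,12)=4655 f(20,14)=1120 f(20,16)=189 f(20,18)=20 f(20,20)=1
t=21: f(21,-1)=58786 f(21,1)=149226 f(21,3)=177650 f(21,5)=149226 f(21,7)=95931 f(21,9)=48279 f(21,11)=19019 f(21,13)=5775 f(21,15)=1309 f(21,17)=209 f(21,19)=21 f(21,21)=1
t=22: f(22,0)=208012 f(22,2)=326876 f(22,4)=326876 f(22,6)=245157 f(22,8)=144210 f(22,10)=67298 f(22,12)=24794 f(22,14)=7084 f(22,16)=1518 f(22,18)=230 f(22,20)=22 f(22,22)=1
Σ_s f(22,s) = 1352078
P = 1352078/4194304 = 676039/2097152

Answer: 676039/2097152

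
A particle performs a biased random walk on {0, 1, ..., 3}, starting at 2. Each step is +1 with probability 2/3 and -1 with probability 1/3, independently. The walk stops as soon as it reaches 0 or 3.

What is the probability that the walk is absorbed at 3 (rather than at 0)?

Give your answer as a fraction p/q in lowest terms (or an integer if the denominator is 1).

Biased walk: p = 2/3, q = 1/3, r = q/p = 1/2
Gambler's ruin: P(hit 3 before 0 | start at 2) = (1 - r^a)/(1 - r^N)
r^2 = 1/4; r^3 = 1/8
P = (1 - 1/4) / (1 - 1/8) = 3/4 / 7/8 = 6/7

Answer: 6/7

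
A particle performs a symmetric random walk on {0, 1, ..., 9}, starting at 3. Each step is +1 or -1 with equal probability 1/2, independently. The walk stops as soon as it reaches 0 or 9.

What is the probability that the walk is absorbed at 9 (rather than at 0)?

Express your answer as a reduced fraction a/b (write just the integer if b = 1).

Answer: 1/3

Derivation:
Symmetric walk (p = 1/2): the harmonic-function argument gives P(hit 9 before 0 | start at 3) = a/N.
P = 3/9 = 1/3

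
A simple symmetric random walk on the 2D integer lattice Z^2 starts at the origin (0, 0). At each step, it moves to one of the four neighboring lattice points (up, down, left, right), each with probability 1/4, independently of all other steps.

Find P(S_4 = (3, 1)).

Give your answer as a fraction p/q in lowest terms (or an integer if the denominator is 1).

Answer: 1/64

Derivation:
Let h be the number of horizontal steps (so 4-h are vertical). To end at (3,1) need (h+3)/2 right-steps and ((4-h)+1)/2 up-steps.
Sum over h with 3 ≤ h ≤ 3, h ≡ 1 (mod 2), 4-h ≡ 1 (mod 2):
h=3: C(4,3)·C(3,3)·C(1,1) = 4·1·1 = 4
Total favorable: 4
Total paths: 4^4 = 256
P = 4/256 = 1/64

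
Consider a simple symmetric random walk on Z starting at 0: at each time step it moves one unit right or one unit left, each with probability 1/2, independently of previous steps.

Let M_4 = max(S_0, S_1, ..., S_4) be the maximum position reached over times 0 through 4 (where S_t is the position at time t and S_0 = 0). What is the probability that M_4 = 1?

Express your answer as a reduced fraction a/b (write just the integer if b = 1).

Answer: 1/4

Derivation:
Let M_4 = max(S_0,...,S_4). Use the reflection principle: for j ≥ 1, #{paths with M_4 ≥ j} = #{S_4 ≥ j} + #{S_4 ≥ j+1}.
By reflection, #{M_4 ≥ 1} = #{S_4 ≥ 1} + #{S_4 ≥ 2} = 5 + 5 = 10.
#{M_4 ≥ 2} = #{S_4 ≥ 2} + #{S_4 ≥ 3} = 5 + 1 = 6.
#{M_4 = 1} = 10 - 6 = 4.
P(M_4 = 1) = 4/16 = 1/4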